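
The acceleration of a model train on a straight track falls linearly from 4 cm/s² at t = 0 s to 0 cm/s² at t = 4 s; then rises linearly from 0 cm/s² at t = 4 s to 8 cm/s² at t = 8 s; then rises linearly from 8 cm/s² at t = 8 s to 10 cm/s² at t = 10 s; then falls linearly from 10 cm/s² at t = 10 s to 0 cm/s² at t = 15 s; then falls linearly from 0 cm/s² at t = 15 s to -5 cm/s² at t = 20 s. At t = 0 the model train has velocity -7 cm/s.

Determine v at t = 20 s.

Δv equals the area under the a-t graph; then v = v₀ + Δv.
0–4 s: ½(4 + 0)(4) = 8 cm/s
4–8 s: ½(0 + 8)(4) = 16 cm/s
8–10 s: ½(8 + 10)(2) = 18 cm/s
10–15 s: ½(10 + 0)(5) = 25 cm/s
15–20 s: ½(0 + -5)(5) = -12.5 cm/s
Δv = 54.5 cm/s, so v(20) = -7 + (54.5) = 47.5 cm/s.

47.5 cm/s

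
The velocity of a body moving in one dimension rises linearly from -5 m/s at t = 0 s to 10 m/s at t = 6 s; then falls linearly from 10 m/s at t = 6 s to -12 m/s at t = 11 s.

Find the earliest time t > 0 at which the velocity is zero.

t = 2 s

v changes sign on 0–6 s (from -5 to 10); the graph is linear there, so v = 0 at t = 0 + (5)·(6 − 0)/(10 − -5) = 2 s.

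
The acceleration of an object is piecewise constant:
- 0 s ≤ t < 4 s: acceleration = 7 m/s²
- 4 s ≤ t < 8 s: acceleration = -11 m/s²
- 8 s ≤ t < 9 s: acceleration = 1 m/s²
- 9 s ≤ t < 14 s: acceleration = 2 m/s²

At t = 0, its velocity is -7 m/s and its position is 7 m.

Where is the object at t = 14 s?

-76.5 m

On each constant-a segment, Δv = aΔt and Δx = v₀Δt + ½aΔt²; chain segment to segment.
0–4 s: v starts -7 m/s; Δx = -7·4 + ½·7·4² = 28 m; v ends 21 m/s.
4–8 s: v starts 21 m/s; Δx = 21·4 + ½·-11·4² = -4 m; v ends -23 m/s.
8–9 s: v starts -23 m/s; Δx = -23·1 + ½·1·1² = -22.5 m; v ends -22 m/s.
9–14 s: v starts -22 m/s; Δx = -22·5 + ½·2·5² = -85 m; v ends -12 m/s.
x(14) = 7 + Σ Δx = -76.5 m.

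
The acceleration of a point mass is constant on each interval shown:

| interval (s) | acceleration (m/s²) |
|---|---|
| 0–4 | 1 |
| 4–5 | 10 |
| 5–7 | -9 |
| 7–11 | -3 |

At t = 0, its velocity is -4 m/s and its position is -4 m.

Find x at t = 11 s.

On each constant-a segment, Δv = aΔt and Δx = v₀Δt + ½aΔt²; chain segment to segment.
0–4 s: v starts -4 m/s; Δx = -4·4 + ½·1·4² = -8 m; v ends 0 m/s.
4–5 s: v starts 0 m/s; Δx = 0·1 + ½·10·1² = 5 m; v ends 10 m/s.
5–7 s: v starts 10 m/s; Δx = 10·2 + ½·-9·2² = 2 m; v ends -8 m/s.
7–11 s: v starts -8 m/s; Δx = -8·4 + ½·-3·4² = -56 m; v ends -20 m/s.
x(11) = -4 + Σ Δx = -61 m.

-61 m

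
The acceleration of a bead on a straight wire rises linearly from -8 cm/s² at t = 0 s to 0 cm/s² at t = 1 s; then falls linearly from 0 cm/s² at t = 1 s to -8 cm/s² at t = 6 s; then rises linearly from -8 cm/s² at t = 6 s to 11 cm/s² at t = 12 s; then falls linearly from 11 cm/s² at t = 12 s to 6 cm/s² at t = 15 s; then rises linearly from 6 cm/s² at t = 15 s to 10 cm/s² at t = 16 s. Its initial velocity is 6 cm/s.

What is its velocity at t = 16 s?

Δv equals the area under the a-t graph; then v = v₀ + Δv.
0–1 s: ½(-8 + 0)(1) = -4 cm/s
1–6 s: ½(0 + -8)(5) = -20 cm/s
6–12 s: ½(-8 + 11)(6) = 9 cm/s
12–15 s: ½(11 + 6)(3) = 25.5 cm/s
15–16 s: ½(6 + 10)(1) = 8 cm/s
Δv = 18.5 cm/s, so v(16) = 6 + (18.5) = 24.5 cm/s.

24.5 cm/s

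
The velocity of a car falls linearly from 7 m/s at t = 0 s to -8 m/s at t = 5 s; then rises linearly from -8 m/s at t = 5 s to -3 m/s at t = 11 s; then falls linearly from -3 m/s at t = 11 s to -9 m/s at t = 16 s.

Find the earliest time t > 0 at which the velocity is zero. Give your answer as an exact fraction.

v changes sign on 0–5 s (from 7 to -8); the graph is linear there, so v = 0 at t = 0 + (-7)·(5 − 0)/(-8 − 7) = 7/3 s.

t = 7/3 s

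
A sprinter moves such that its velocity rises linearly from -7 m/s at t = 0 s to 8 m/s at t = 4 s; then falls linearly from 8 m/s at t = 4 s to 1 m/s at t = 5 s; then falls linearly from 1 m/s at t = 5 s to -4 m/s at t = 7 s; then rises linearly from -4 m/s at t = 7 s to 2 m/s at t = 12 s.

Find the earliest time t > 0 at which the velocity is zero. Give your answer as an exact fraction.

v changes sign on 0–4 s (from -7 to 8); the graph is linear there, so v = 0 at t = 0 + (7)·(4 − 0)/(8 − -7) = 28/15 s.

t = 28/15 s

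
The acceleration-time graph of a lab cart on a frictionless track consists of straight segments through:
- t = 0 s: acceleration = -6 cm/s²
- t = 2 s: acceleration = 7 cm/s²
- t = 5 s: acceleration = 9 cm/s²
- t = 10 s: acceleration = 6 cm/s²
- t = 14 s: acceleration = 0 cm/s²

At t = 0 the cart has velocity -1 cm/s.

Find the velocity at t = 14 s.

Δv equals the area under the a-t graph; then v = v₀ + Δv.
0–2 s: ½(-6 + 7)(2) = 1 cm/s
2–5 s: ½(7 + 9)(3) = 24 cm/s
5–10 s: ½(9 + 6)(5) = 37.5 cm/s
10–14 s: ½(6 + 0)(4) = 12 cm/s
Δv = 74.5 cm/s, so v(14) = -1 + (74.5) = 73.5 cm/s.

73.5 cm/s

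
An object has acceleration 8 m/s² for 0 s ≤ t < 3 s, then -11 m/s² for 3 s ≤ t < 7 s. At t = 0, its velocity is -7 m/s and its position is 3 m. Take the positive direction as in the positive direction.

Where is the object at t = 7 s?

On each constant-a segment, Δv = aΔt and Δx = v₀Δt + ½aΔt²; chain segment to segment.
0–3 s: v starts -7 m/s; Δx = -7·3 + ½·8·3² = 15 m; v ends 17 m/s.
3–7 s: v starts 17 m/s; Δx = 17·4 + ½·-11·4² = -20 m; v ends -27 m/s.
x(7) = 3 + Σ Δx = -2 m.

-2 m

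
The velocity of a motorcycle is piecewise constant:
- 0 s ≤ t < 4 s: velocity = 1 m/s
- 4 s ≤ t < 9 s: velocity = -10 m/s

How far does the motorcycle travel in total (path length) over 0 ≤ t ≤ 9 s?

54 m

Distance (not displacement) is the total path length: add the absolute areas under v-t.
0–4 s: |1| × 4 = 4 m
4–9 s: |-10| × 5 = 50 m
Total distance = 54 m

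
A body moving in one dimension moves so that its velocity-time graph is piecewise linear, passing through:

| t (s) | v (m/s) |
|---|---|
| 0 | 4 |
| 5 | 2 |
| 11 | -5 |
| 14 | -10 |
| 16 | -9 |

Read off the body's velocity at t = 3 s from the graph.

On 0–5 s the graph is linear from 4 to 2 m/s: v(3) = 4 + (2 − 4)·(3 − 0)/(5 − 0) = 2.8 m/s.

2.8 m/s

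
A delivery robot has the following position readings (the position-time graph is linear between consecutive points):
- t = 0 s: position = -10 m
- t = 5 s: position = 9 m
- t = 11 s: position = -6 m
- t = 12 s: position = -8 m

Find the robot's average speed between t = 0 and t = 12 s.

Average speed = (total path length)/(elapsed time); on a piecewise-linear x-t graph the path length is Σ|Δx|.
0–5 s: |Δx| = |9 − -10| = 19 m
5–11 s: |Δx| = |-6 − 9| = 15 m
11–12 s: |Δx| = |-8 − -6| = 2 m
Total path = 36 m; average speed = 36/12 = 3 m/s.

3 m/s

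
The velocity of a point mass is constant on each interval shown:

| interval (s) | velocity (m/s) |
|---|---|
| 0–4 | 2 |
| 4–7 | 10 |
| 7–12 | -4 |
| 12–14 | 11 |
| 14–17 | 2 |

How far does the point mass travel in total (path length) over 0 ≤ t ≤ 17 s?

Distance (not displacement) is the total path length: add the absolute areas under v-t.
0–4 s: |2| × 4 = 8 m
4–7 s: |10| × 3 = 30 m
7–12 s: |-4| × 5 = 20 m
12–14 s: |11| × 2 = 22 m
14–17 s: |2| × 3 = 6 m
Total distance = 86 m

86 m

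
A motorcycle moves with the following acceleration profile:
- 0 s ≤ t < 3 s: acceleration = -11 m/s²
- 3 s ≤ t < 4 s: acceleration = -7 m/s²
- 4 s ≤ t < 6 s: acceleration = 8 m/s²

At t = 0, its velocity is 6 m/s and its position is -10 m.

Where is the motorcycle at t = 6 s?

-124 m

On each constant-a segment, Δv = aΔt and Δx = v₀Δt + ½aΔt²; chain segment to segment.
0–3 s: v starts 6 m/s; Δx = 6·3 + ½·-11·3² = -31.5 m; v ends -27 m/s.
3–4 s: v starts -27 m/s; Δx = -27·1 + ½·-7·1² = -30.5 m; v ends -34 m/s.
4–6 s: v starts -34 m/s; Δx = -34·2 + ½·8·2² = -52 m; v ends -18 m/s.
x(6) = -10 + Σ Δx = -124 m.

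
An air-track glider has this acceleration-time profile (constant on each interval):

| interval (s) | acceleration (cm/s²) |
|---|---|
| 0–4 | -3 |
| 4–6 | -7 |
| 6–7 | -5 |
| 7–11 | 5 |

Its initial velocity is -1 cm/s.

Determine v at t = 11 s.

-12 cm/s

Δv equals the area under the a-t graph; then v = v₀ + Δv.
0–4 s: -3 × 4 = -12 cm/s
4–6 s: -7 × 2 = -14 cm/s
6–7 s: -5 × 1 = -5 cm/s
7–11 s: 5 × 4 = 20 cm/s
Δv = -11 cm/s, so v(11) = -1 + (-11) = -12 cm/s.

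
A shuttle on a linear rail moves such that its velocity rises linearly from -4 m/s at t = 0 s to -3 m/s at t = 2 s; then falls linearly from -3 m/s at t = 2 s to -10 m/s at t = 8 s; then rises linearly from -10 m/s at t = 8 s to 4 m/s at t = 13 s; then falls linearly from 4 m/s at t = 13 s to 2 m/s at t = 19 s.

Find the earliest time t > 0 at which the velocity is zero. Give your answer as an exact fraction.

v changes sign on 8–13 s (from -10 to 4); the graph is linear there, so v = 0 at t = 8 + (10)·(13 − 8)/(4 − -10) = 81/7 s.

t = 81/7 s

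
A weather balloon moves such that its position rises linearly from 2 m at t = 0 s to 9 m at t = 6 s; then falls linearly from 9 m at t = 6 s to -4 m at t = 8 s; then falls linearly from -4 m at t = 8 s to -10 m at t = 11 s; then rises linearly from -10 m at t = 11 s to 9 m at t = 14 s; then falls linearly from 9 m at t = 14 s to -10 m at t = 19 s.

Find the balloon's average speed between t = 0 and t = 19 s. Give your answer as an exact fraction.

Average speed = (total path length)/(elapsed time); on a piecewise-linear x-t graph the path length is Σ|Δx|.
0–6 s: |Δx| = |9 − 2| = 7 m
6–8 s: |Δx| = |-4 − 9| = 13 m
8–11 s: |Δx| = |-10 − -4| = 6 m
11–14 s: |Δx| = |9 − -10| = 19 m
14–19 s: |Δx| = |-10 − 9| = 19 m
Total path = 64 m; average speed = 64/19 = 64/19 m/s.

64/19 m/s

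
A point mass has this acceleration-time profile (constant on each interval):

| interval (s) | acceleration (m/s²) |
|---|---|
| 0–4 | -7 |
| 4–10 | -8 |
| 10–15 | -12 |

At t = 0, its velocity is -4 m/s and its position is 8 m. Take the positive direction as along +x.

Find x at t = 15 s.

On each constant-a segment, Δv = aΔt and Δx = v₀Δt + ½aΔt²; chain segment to segment.
0–4 s: v starts -4 m/s; Δx = -4·4 + ½·-7·4² = -72 m; v ends -32 m/s.
4–10 s: v starts -32 m/s; Δx = -32·6 + ½·-8·6² = -336 m; v ends -80 m/s.
10–15 s: v starts -80 m/s; Δx = -80·5 + ½·-12·5² = -550 m; v ends -140 m/s.
x(15) = 8 + Σ Δx = -950 m.

-950 m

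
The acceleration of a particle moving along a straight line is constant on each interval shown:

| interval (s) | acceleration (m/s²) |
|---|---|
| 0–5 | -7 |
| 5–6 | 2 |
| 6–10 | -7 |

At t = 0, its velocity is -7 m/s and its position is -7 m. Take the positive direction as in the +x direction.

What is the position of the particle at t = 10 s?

On each constant-a segment, Δv = aΔt and Δx = v₀Δt + ½aΔt²; chain segment to segment.
0–5 s: v starts -7 m/s; Δx = -7·5 + ½·-7·5² = -122.5 m; v ends -42 m/s.
5–6 s: v starts -42 m/s; Δx = -42·1 + ½·2·1² = -41 m; v ends -40 m/s.
6–10 s: v starts -40 m/s; Δx = -40·4 + ½·-7·4² = -216 m; v ends -68 m/s.
x(10) = -7 + Σ Δx = -386.5 m.

-386.5 m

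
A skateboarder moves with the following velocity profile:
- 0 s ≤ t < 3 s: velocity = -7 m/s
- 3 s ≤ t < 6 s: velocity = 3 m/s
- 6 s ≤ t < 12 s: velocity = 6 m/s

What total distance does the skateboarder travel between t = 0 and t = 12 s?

Distance (not displacement) is the total path length: add the absolute areas under v-t.
0–3 s: |-7| × 3 = 21 m
3–6 s: |3| × 3 = 9 m
6–12 s: |6| × 6 = 36 m
Total distance = 66 m

66 m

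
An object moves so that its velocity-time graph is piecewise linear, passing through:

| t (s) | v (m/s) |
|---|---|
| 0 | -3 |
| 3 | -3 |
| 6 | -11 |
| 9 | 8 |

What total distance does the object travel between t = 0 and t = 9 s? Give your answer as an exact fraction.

1695/38 m

Distance (not displacement) is the total path length: add the absolute areas under v-t.
0–3 s: |-3| × 3 = 9 m
3–6 s: |½(-3 + -11)(3)| = 21 m
6–9 s: v = 0 at t = 147/19 s; triangle areas 363/38 + 96/19 = 555/38 m
Total distance = 1695/38 m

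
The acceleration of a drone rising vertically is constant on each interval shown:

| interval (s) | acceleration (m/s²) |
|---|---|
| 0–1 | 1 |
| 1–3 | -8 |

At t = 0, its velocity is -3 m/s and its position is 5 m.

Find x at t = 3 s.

-17.5 m

On each constant-a segment, Δv = aΔt and Δx = v₀Δt + ½aΔt²; chain segment to segment.
0–1 s: v starts -3 m/s; Δx = -3·1 + ½·1·1² = -2.5 m; v ends -2 m/s.
1–3 s: v starts -2 m/s; Δx = -2·2 + ½·-8·2² = -20 m; v ends -18 m/s.
x(3) = 5 + Σ Δx = -17.5 m.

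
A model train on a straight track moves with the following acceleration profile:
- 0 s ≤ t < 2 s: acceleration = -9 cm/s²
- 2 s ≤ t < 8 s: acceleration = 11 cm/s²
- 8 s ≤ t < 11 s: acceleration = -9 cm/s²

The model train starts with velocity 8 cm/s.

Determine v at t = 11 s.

29 cm/s

Δv equals the area under the a-t graph; then v = v₀ + Δv.
0–2 s: -9 × 2 = -18 cm/s
2–8 s: 11 × 6 = 66 cm/s
8–11 s: -9 × 3 = -27 cm/s
Δv = 21 cm/s, so v(11) = 8 + (21) = 29 cm/s.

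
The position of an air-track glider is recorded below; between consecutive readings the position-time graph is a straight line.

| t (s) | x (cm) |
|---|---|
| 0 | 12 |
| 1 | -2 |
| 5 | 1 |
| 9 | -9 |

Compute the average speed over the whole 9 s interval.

3 cm/s

Average speed = (total path length)/(elapsed time); on a piecewise-linear x-t graph the path length is Σ|Δx|.
0–1 s: |Δx| = |-2 − 12| = 14 cm
1–5 s: |Δx| = |1 − -2| = 3 cm
5–9 s: |Δx| = |-9 − 1| = 10 cm
Total path = 27 cm; average speed = 27/9 = 3 cm/s.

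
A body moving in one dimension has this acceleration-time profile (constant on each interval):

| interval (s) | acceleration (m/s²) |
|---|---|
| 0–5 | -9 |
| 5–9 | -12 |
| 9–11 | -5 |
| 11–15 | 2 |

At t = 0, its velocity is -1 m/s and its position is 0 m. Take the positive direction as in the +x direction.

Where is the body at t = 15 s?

On each constant-a segment, Δv = aΔt and Δx = v₀Δt + ½aΔt²; chain segment to segment.
0–5 s: v starts -1 m/s; Δx = -1·5 + ½·-9·5² = -117.5 m; v ends -46 m/s.
5–9 s: v starts -46 m/s; Δx = -46·4 + ½·-12·4² = -280 m; v ends -94 m/s.
9–11 s: v starts -94 m/s; Δx = -94·2 + ½·-5·2² = -198 m; v ends -104 m/s.
11–15 s: v starts -104 m/s; Δx = -104·4 + ½·2·4² = -400 m; v ends -96 m/s.
x(15) = 0 + Σ Δx = -995.5 m.

-995.5 m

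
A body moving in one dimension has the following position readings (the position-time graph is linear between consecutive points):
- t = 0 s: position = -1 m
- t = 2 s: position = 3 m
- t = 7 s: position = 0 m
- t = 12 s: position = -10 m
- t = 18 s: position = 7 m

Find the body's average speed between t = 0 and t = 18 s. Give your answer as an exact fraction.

Average speed = (total path length)/(elapsed time); on a piecewise-linear x-t graph the path length is Σ|Δx|.
0–2 s: |Δx| = |3 − -1| = 4 m
2–7 s: |Δx| = |0 − 3| = 3 m
7–12 s: |Δx| = |-10 − 0| = 10 m
12–18 s: |Δx| = |7 − -10| = 17 m
Total path = 34 m; average speed = 34/18 = 17/9 m/s.

17/9 m/s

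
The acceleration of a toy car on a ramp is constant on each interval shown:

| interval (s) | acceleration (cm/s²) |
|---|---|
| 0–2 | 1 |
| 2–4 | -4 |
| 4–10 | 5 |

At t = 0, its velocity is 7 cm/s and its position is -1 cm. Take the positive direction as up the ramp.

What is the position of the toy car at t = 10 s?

121 cm

On each constant-a segment, Δv = aΔt and Δx = v₀Δt + ½aΔt²; chain segment to segment.
0–2 s: v starts 7 cm/s; Δx = 7·2 + ½·1·2² = 16 cm; v ends 9 cm/s.
2–4 s: v starts 9 cm/s; Δx = 9·2 + ½·-4·2² = 10 cm; v ends 1 cm/s.
4–10 s: v starts 1 cm/s; Δx = 1·6 + ½·5·6² = 96 cm; v ends 31 cm/s.
x(10) = -1 + Σ Δx = 121 cm.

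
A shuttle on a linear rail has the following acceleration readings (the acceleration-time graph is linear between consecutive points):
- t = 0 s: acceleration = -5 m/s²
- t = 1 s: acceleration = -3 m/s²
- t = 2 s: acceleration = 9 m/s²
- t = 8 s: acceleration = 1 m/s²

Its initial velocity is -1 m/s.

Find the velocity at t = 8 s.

Δv equals the area under the a-t graph; then v = v₀ + Δv.
0–1 s: ½(-5 + -3)(1) = -4 m/s
1–2 s: ½(-3 + 9)(1) = 3 m/s
2–8 s: ½(9 + 1)(6) = 30 m/s
Δv = 29 m/s, so v(8) = -1 + (29) = 28 m/s.

28 m/s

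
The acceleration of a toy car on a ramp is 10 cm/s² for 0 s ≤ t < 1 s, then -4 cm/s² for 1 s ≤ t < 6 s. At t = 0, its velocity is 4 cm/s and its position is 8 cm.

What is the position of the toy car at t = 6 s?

37 cm

On each constant-a segment, Δv = aΔt and Δx = v₀Δt + ½aΔt²; chain segment to segment.
0–1 s: v starts 4 cm/s; Δx = 4·1 + ½·10·1² = 9 cm; v ends 14 cm/s.
1–6 s: v starts 14 cm/s; Δx = 14·5 + ½·-4·5² = 20 cm; v ends -6 cm/s.
x(6) = 8 + Σ Δx = 37 cm.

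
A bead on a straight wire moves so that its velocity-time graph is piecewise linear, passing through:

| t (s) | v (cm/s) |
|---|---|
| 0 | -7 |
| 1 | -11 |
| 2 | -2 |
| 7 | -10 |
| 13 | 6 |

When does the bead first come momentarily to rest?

v changes sign on 7–13 s (from -10 to 6); the graph is linear there, so v = 0 at t = 7 + (10)·(13 − 7)/(6 − -10) = 10.75 s.

t = 10.75 s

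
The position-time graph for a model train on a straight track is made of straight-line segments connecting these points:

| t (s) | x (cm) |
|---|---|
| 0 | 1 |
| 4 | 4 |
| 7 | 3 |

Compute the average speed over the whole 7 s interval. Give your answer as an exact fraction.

Average speed = (total path length)/(elapsed time); on a piecewise-linear x-t graph the path length is Σ|Δx|.
0–4 s: |Δx| = |4 − 1| = 3 cm
4–7 s: |Δx| = |3 − 4| = 1 cm
Total path = 4 cm; average speed = 4/7 = 4/7 cm/s.

4/7 cm/s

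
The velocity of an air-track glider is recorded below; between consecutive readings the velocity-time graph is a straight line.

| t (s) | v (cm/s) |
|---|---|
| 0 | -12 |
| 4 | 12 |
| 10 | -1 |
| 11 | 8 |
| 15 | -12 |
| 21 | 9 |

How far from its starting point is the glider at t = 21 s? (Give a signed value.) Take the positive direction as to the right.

Displacement is the signed area under the v-t curve.
0–4 s: ½(-12 + 12)(4) = 0 cm
4–10 s: ½(12 + -1)(6) = 33 cm
10–11 s: ½(-1 + 8)(1) = 3.5 cm
11–15 s: ½(8 + -12)(4) = -8 cm
15–21 s: ½(-12 + 9)(6) = -9 cm
Net displacement = 19.5 cm

19.5 cm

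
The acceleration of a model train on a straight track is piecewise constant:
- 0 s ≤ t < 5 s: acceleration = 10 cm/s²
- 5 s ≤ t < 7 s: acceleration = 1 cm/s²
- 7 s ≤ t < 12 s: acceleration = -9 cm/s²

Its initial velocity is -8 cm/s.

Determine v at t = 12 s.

-1 cm/s

Δv equals the area under the a-t graph; then v = v₀ + Δv.
0–5 s: 10 × 5 = 50 cm/s
5–7 s: 1 × 2 = 2 cm/s
7–12 s: -9 × 5 = -45 cm/s
Δv = 7 cm/s, so v(12) = -8 + (7) = -1 cm/s.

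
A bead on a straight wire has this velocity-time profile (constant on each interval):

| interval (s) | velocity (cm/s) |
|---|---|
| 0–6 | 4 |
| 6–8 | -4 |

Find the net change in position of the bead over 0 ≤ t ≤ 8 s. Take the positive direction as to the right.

Displacement is the signed area under the v-t curve.
0–6 s: 4 × 6 = 24 cm
6–8 s: -4 × 2 = -8 cm
Net displacement = 16 cm

16 cm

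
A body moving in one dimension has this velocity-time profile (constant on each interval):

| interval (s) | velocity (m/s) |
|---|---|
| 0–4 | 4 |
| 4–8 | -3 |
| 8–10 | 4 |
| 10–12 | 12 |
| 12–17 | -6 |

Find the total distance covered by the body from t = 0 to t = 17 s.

Distance (not displacement) is the total path length: add the absolute areas under v-t.
0–4 s: |4| × 4 = 16 m
4–8 s: |-3| × 4 = 12 m
8–10 s: |4| × 2 = 8 m
10–12 s: |12| × 2 = 24 m
12–17 s: |-6| × 5 = 30 m
Total distance = 90 m

90 m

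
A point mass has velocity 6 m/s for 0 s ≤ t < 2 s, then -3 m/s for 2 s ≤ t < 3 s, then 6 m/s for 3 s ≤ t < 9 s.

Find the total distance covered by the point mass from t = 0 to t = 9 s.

51 m

Total distance travelled is ∫|v| dt — sum the magnitudes of each area piece.
0–2 s: |6| × 2 = 12 m
2–3 s: |-3| × 1 = 3 m
3–9 s: |6| × 6 = 36 m
Total distance = 51 m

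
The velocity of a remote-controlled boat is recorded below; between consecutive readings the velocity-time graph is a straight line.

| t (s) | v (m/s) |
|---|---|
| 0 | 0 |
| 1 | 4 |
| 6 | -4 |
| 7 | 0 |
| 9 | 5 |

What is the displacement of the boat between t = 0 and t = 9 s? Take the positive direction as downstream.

Displacement is the signed area under the v-t curve.
0–1 s: ½(0 + 4)(1) = 2 m
1–6 s: ½(4 + -4)(5) = 0 m
6–7 s: ½(-4 + 0)(1) = -2 m
7–9 s: ½(0 + 5)(2) = 5 m
Net displacement = 5 m

5 m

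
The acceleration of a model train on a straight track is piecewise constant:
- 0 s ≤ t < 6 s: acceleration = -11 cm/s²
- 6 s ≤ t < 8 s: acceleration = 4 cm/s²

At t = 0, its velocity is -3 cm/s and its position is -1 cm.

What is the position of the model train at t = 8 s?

On each constant-a segment, Δv = aΔt and Δx = v₀Δt + ½aΔt²; chain segment to segment.
0–6 s: v starts -3 cm/s; Δx = -3·6 + ½·-11·6² = -216 cm; v ends -69 cm/s.
6–8 s: v starts -69 cm/s; Δx = -69·2 + ½·4·2² = -130 cm; v ends -61 cm/s.
x(8) = -1 + Σ Δx = -347 cm.

-347 cm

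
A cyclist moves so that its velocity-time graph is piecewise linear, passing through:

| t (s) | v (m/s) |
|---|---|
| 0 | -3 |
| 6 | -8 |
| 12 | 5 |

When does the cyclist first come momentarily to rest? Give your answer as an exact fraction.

t = 126/13 s

v changes sign on 6–12 s (from -8 to 5); the graph is linear there, so v = 0 at t = 6 + (8)·(12 − 6)/(5 − -8) = 126/13 s.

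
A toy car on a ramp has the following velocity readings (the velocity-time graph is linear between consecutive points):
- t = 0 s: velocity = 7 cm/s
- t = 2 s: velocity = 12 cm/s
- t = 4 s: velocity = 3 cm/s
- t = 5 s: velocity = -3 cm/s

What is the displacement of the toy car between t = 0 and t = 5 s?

Displacement is the signed area under the v-t curve.
0–2 s: ½(7 + 12)(2) = 19 cm
2–4 s: ½(12 + 3)(2) = 15 cm
4–5 s: ½(3 + -3)(1) = 0 cm
Net displacement = 34 cm

34 cm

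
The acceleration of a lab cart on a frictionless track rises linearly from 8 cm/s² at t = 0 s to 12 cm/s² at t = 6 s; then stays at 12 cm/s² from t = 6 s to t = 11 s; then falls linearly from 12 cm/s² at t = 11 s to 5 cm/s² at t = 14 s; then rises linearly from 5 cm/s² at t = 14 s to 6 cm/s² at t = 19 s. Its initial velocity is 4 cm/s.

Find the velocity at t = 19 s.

177 cm/s

Δv equals the area under the a-t graph; then v = v₀ + Δv.
0–6 s: ½(8 + 12)(6) = 60 cm/s
6–11 s: 12 × 5 = 60 cm/s
11–14 s: ½(12 + 5)(3) = 25.5 cm/s
14–19 s: ½(5 + 6)(5) = 27.5 cm/s
Δv = 173 cm/s, so v(19) = 4 + (173) = 177 cm/s.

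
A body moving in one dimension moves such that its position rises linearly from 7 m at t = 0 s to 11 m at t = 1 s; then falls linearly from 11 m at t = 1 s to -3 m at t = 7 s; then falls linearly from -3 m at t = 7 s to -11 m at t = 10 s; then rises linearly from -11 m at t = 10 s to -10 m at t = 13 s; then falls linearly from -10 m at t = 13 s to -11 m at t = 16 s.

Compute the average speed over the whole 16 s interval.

Average speed = (total path length)/(elapsed time); on a piecewise-linear x-t graph the path length is Σ|Δx|.
0–1 s: |Δx| = |11 − 7| = 4 m
1–7 s: |Δx| = |-3 − 11| = 14 m
7–10 s: |Δx| = |-11 − -3| = 8 m
10–13 s: |Δx| = |-10 − -11| = 1 m
13–16 s: |Δx| = |-11 − -10| = 1 m
Total path = 28 m; average speed = 28/16 = 1.75 m/s.

1.75 m/s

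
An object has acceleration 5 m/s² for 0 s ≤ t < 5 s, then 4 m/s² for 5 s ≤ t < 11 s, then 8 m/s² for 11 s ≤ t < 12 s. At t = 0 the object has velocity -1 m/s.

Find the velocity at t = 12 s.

56 m/s

Δv equals the area under the a-t graph; then v = v₀ + Δv.
0–5 s: 5 × 5 = 25 m/s
5–11 s: 4 × 6 = 24 m/s
11–12 s: 8 × 1 = 8 m/s
Δv = 57 m/s, so v(12) = -1 + (57) = 56 m/s.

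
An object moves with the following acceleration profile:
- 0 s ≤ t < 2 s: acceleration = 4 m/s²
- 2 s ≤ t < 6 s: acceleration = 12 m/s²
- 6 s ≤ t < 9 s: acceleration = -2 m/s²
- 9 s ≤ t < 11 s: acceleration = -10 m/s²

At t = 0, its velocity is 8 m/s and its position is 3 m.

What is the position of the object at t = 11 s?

On each constant-a segment, Δv = aΔt and Δx = v₀Δt + ½aΔt²; chain segment to segment.
0–2 s: v starts 8 m/s; Δx = 8·2 + ½·4·2² = 24 m; v ends 16 m/s.
2–6 s: v starts 16 m/s; Δx = 16·4 + ½·12·4² = 160 m; v ends 64 m/s.
6–9 s: v starts 64 m/s; Δx = 64·3 + ½·-2·3² = 183 m; v ends 58 m/s.
9–11 s: v starts 58 m/s; Δx = 58·2 + ½·-10·2² = 96 m; v ends 38 m/s.
x(11) = 3 + Σ Δx = 466 m.

466 m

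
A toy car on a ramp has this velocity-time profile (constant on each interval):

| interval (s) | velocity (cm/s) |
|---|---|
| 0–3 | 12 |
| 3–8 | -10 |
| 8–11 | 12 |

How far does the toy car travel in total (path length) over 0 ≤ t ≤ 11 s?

Total distance travelled is ∫|v| dt — sum the magnitudes of each area piece.
0–3 s: |12| × 3 = 36 cm
3–8 s: |-10| × 5 = 50 cm
8–11 s: |12| × 3 = 36 cm
Total distance = 122 cm

122 cm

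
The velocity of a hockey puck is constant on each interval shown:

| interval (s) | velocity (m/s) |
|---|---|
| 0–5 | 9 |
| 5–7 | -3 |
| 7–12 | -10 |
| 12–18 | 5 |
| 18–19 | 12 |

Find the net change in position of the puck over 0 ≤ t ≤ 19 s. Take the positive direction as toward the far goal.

31 m

Net displacement equals the area under the velocity-time graph (areas below the axis count negative).
0–5 s: 9 × 5 = 45 m
5–7 s: -3 × 2 = -6 m
7–12 s: -10 × 5 = -50 m
12–18 s: 5 × 6 = 30 m
18–19 s: 12 × 1 = 12 m
Net displacement = 31 m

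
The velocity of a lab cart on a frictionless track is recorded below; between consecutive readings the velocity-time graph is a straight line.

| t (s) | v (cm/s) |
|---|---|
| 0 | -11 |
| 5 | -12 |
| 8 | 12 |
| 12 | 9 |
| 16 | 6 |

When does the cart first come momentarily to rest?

v changes sign on 5–8 s (from -12 to 12); the graph is linear there, so v = 0 at t = 5 + (12)·(8 − 5)/(12 − -12) = 6.5 s.

t = 6.5 s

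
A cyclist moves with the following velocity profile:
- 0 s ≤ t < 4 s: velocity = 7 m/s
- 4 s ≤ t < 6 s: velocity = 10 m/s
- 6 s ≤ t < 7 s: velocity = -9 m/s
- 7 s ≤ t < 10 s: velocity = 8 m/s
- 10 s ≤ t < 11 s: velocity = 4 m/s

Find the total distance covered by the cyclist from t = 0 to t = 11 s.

Distance (not displacement) is the total path length: add the absolute areas under v-t.
0–4 s: |7| × 4 = 28 m
4–6 s: |10| × 2 = 20 m
6–7 s: |-9| × 1 = 9 m
7–10 s: |8| × 3 = 24 m
10–11 s: |4| × 1 = 4 m
Total distance = 85 m

85 m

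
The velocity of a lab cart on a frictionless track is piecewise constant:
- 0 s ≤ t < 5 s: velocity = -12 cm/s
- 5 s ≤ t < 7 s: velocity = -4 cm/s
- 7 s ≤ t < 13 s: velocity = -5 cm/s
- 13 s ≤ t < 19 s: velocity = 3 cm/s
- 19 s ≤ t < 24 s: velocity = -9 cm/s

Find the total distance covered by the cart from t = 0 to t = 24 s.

161 cm

Total distance travelled is ∫|v| dt — sum the magnitudes of each area piece.
0–5 s: |-12| × 5 = 60 cm
5–7 s: |-4| × 2 = 8 cm
7–13 s: |-5| × 6 = 30 cm
13–19 s: |3| × 6 = 18 cm
19–24 s: |-9| × 5 = 45 cm
Total distance = 161 cm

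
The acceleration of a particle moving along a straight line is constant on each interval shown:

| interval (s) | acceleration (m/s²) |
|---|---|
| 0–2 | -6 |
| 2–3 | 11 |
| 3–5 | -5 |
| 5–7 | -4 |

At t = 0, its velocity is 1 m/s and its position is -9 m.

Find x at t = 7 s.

On each constant-a segment, Δv = aΔt and Δx = v₀Δt + ½aΔt²; chain segment to segment.
0–2 s: v starts 1 m/s; Δx = 1·2 + ½·-6·2² = -10 m; v ends -11 m/s.
2–3 s: v starts -11 m/s; Δx = -11·1 + ½·11·1² = -5.5 m; v ends 0 m/s.
3–5 s: v starts 0 m/s; Δx = 0·2 + ½·-5·2² = -10 m; v ends -10 m/s.
5–7 s: v starts -10 m/s; Δx = -10·2 + ½·-4·2² = -28 m; v ends -18 m/s.
x(7) = -9 + Σ Δx = -62.5 m.

-62.5 m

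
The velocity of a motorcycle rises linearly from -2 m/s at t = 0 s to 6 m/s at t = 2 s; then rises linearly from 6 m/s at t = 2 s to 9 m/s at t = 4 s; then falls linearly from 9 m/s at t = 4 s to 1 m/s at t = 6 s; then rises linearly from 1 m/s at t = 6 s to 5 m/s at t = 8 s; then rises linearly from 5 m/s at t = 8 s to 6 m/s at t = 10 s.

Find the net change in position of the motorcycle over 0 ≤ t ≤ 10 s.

Displacement is the signed area under the v-t curve.
0–2 s: ½(-2 + 6)(2) = 4 m
2–4 s: ½(6 + 9)(2) = 15 m
4–6 s: ½(9 + 1)(2) = 10 m
6–8 s: ½(1 + 5)(2) = 6 m
8–10 s: ½(5 + 6)(2) = 11 m
Net displacement = 46 m

46 m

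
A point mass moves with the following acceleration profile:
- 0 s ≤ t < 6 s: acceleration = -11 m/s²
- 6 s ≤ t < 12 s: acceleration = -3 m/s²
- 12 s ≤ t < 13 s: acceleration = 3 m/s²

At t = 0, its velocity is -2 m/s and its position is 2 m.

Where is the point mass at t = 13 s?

-754.5 m

On each constant-a segment, Δv = aΔt and Δx = v₀Δt + ½aΔt²; chain segment to segment.
0–6 s: v starts -2 m/s; Δx = -2·6 + ½·-11·6² = -210 m; v ends -68 m/s.
6–12 s: v starts -68 m/s; Δx = -68·6 + ½·-3·6² = -462 m; v ends -86 m/s.
12–13 s: v starts -86 m/s; Δx = -86·1 + ½·3·1² = -84.5 m; v ends -83 m/s.
x(13) = 2 + Σ Δx = -754.5 m.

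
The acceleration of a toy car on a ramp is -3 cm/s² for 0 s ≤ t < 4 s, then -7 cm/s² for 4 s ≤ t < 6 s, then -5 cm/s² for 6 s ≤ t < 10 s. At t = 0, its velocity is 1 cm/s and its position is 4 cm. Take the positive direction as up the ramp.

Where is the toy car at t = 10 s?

On each constant-a segment, Δv = aΔt and Δx = v₀Δt + ½aΔt²; chain segment to segment.
0–4 s: v starts 1 cm/s; Δx = 1·4 + ½·-3·4² = -20 cm; v ends -11 cm/s.
4–6 s: v starts -11 cm/s; Δx = -11·2 + ½·-7·2² = -36 cm; v ends -25 cm/s.
6–10 s: v starts -25 cm/s; Δx = -25·4 + ½·-5·4² = -140 cm; v ends -45 cm/s.
x(10) = 4 + Σ Δx = -192 cm.

-192 cm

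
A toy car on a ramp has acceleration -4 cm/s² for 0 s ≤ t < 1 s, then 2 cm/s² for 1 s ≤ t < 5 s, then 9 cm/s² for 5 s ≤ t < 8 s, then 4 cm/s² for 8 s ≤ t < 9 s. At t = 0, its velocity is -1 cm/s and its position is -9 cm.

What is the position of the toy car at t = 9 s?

On each constant-a segment, Δv = aΔt and Δx = v₀Δt + ½aΔt²; chain segment to segment.
0–1 s: v starts -1 cm/s; Δx = -1·1 + ½·-4·1² = -3 cm; v ends -5 cm/s.
1–5 s: v starts -5 cm/s; Δx = -5·4 + ½·2·4² = -4 cm; v ends 3 cm/s.
5–8 s: v starts 3 cm/s; Δx = 3·3 + ½·9·3² = 49.5 cm; v ends 30 cm/s.
8–9 s: v starts 30 cm/s; Δx = 30·1 + ½·4·1² = 32 cm; v ends 34 cm/s.
x(9) = -9 + Σ Δx = 65.5 cm.

65.5 cm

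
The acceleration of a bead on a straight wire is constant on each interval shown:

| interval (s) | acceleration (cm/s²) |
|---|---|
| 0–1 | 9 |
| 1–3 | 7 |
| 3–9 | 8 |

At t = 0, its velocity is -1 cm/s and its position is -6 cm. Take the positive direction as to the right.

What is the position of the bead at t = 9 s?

303.5 cm

On each constant-a segment, Δv = aΔt and Δx = v₀Δt + ½aΔt²; chain segment to segment.
0–1 s: v starts -1 cm/s; Δx = -1·1 + ½·9·1² = 3.5 cm; v ends 8 cm/s.
1–3 s: v starts 8 cm/s; Δx = 8·2 + ½·7·2² = 30 cm; v ends 22 cm/s.
3–9 s: v starts 22 cm/s; Δx = 22·6 + ½·8·6² = 276 cm; v ends 70 cm/s.
x(9) = -6 + Σ Δx = 303.5 cm.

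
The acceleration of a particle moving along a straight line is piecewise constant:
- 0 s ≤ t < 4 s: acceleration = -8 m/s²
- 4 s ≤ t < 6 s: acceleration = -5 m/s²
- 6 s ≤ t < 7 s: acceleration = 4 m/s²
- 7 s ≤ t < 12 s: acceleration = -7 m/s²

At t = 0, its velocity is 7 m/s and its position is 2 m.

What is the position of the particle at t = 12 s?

-369.5 m

On each constant-a segment, Δv = aΔt and Δx = v₀Δt + ½aΔt²; chain segment to segment.
0–4 s: v starts 7 m/s; Δx = 7·4 + ½·-8·4² = -36 m; v ends -25 m/s.
4–6 s: v starts -25 m/s; Δx = -25·2 + ½·-5·2² = -60 m; v ends -35 m/s.
6–7 s: v starts -35 m/s; Δx = -35·1 + ½·4·1² = -33 m; v ends -31 m/s.
7–12 s: v starts -31 m/s; Δx = -31·5 + ½·-7·5² = -242.5 m; v ends -66 m/s.
x(12) = 2 + Σ Δx = -369.5 m.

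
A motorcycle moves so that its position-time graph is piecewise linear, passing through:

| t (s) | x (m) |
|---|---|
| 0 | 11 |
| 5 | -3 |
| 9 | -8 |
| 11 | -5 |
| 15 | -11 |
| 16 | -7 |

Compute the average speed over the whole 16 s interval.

Average speed = (total path length)/(elapsed time); on a piecewise-linear x-t graph the path length is Σ|Δx|.
0–5 s: |Δx| = |-3 − 11| = 14 m
5–9 s: |Δx| = |-8 − -3| = 5 m
9–11 s: |Δx| = |-5 − -8| = 3 m
11–15 s: |Δx| = |-11 − -5| = 6 m
15–16 s: |Δx| = |-7 − -11| = 4 m
Total path = 32 m; average speed = 32/16 = 2 m/s.

2 m/s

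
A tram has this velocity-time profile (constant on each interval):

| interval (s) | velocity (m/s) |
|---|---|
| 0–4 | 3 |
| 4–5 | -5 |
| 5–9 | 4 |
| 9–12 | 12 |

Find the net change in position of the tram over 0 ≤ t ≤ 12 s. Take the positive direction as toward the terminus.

Displacement is the signed area under the v-t curve.
0–4 s: 3 × 4 = 12 m
4–5 s: -5 × 1 = -5 m
5–9 s: 4 × 4 = 16 m
9–12 s: 12 × 3 = 36 m
Net displacement = 59 m

59 m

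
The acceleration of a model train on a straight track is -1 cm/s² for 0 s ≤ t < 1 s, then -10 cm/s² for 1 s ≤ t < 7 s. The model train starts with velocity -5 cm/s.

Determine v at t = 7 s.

-66 cm/s

Δv equals the area under the a-t graph; then v = v₀ + Δv.
0–1 s: -1 × 1 = -1 cm/s
1–7 s: -10 × 6 = -60 cm/s
Δv = -61 cm/s, so v(7) = -5 + (-61) = -66 cm/s.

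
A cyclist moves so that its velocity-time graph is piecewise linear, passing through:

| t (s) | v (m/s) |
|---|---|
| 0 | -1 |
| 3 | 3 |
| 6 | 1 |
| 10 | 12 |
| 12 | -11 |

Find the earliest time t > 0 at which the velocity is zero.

v changes sign on 0–3 s (from -1 to 3); the graph is linear there, so v = 0 at t = 0 + (1)·(3 − 0)/(3 − -1) = 0.75 s.

t = 0.75 s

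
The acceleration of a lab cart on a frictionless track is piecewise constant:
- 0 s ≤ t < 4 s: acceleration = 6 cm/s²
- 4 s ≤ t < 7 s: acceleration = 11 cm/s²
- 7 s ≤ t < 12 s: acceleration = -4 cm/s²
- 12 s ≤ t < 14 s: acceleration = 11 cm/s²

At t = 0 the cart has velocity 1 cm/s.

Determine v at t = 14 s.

60 cm/s

Δv equals the area under the a-t graph; then v = v₀ + Δv.
0–4 s: 6 × 4 = 24 cm/s
4–7 s: 11 × 3 = 33 cm/s
7–12 s: -4 × 5 = -20 cm/s
12–14 s: 11 × 2 = 22 cm/s
Δv = 59 cm/s, so v(14) = 1 + (59) = 60 cm/s.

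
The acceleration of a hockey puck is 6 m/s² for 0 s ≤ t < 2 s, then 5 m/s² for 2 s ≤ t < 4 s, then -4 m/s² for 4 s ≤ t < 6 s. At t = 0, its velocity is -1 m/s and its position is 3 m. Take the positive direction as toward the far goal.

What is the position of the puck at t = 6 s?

79 m

On each constant-a segment, Δv = aΔt and Δx = v₀Δt + ½aΔt²; chain segment to segment.
0–2 s: v starts -1 m/s; Δx = -1·2 + ½·6·2² = 10 m; v ends 11 m/s.
2–4 s: v starts 11 m/s; Δx = 11·2 + ½·5·2² = 32 m; v ends 21 m/s.
4–6 s: v starts 21 m/s; Δx = 21·2 + ½·-4·2² = 34 m; v ends 13 m/s.
x(6) = 3 + Σ Δx = 79 m.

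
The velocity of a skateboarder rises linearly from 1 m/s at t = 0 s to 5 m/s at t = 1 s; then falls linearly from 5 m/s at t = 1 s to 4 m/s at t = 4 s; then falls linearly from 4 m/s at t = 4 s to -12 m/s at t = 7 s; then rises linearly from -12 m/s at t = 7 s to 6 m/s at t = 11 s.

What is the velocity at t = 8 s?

-7.5 m/s

On 7–11 s the graph is linear from -12 to 6 m/s: v(8) = -12 + (6 − -12)·(8 − 7)/(11 − 7) = -7.5 m/s.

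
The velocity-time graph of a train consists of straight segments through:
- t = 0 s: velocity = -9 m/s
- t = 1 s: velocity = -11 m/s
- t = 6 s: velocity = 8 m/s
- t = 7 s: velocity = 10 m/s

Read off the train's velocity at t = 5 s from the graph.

On 1–6 s the graph is linear from -11 to 8 m/s: v(5) = -11 + (8 − -11)·(5 − 1)/(6 − 1) = 4.2 m/s.

4.2 m/s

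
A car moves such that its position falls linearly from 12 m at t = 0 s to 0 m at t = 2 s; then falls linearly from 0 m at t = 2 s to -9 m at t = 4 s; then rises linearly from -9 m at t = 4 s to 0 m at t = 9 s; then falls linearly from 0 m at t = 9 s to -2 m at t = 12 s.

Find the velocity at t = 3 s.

-4.5 m/s

Velocity is the slope of the x-t graph on 2–4 s: (-9 − 0)/(4 − 2) = -4.5 m/s.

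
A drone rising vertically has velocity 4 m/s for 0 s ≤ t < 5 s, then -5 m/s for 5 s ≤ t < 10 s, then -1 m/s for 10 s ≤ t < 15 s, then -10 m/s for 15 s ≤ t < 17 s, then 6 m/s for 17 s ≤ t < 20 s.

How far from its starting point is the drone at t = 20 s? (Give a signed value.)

Net displacement equals the area under the velocity-time graph (areas below the axis count negative).
0–5 s: 4 × 5 = 20 m
5–10 s: -5 × 5 = -25 m
10–15 s: -1 × 5 = -5 m
15–17 s: -10 × 2 = -20 m
17–20 s: 6 × 3 = 18 m
Net displacement = -12 m

-12 m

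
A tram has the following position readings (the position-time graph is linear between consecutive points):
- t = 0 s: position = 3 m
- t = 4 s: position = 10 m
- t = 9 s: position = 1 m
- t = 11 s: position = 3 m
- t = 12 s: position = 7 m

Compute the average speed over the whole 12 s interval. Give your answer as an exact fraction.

Average speed = (total path length)/(elapsed time); on a piecewise-linear x-t graph the path length is Σ|Δx|.
0–4 s: |Δx| = |10 − 3| = 7 m
4–9 s: |Δx| = |1 − 10| = 9 m
9–11 s: |Δx| = |3 − 1| = 2 m
11–12 s: |Δx| = |7 − 3| = 4 m
Total path = 22 m; average speed = 22/12 = 11/6 m/s.

11/6 m/s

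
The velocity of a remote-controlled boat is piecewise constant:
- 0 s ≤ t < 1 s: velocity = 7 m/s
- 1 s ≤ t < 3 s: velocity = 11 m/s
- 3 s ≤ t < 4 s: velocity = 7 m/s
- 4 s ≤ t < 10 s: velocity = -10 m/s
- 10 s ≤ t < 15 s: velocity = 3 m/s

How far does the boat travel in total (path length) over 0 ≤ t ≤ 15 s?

111 m

Distance (not displacement) is the total path length: add the absolute areas under v-t.
0–1 s: |7| × 1 = 7 m
1–3 s: |11| × 2 = 22 m
3–4 s: |7| × 1 = 7 m
4–10 s: |-10| × 6 = 60 m
10–15 s: |3| × 5 = 15 m
Total distance = 111 m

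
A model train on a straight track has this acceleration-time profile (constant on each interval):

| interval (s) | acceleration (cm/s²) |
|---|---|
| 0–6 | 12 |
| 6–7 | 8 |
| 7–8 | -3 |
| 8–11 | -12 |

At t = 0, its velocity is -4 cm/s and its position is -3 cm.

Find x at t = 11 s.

500.5 cm

On each constant-a segment, Δv = aΔt and Δx = v₀Δt + ½aΔt²; chain segment to segment.
0–6 s: v starts -4 cm/s; Δx = -4·6 + ½·12·6² = 192 cm; v ends 68 cm/s.
6–7 s: v starts 68 cm/s; Δx = 68·1 + ½·8·1² = 72 cm; v ends 76 cm/s.
7–8 s: v starts 76 cm/s; Δx = 76·1 + ½·-3·1² = 74.5 cm; v ends 73 cm/s.
8–11 s: v starts 73 cm/s; Δx = 73·3 + ½·-12·3² = 165 cm; v ends 37 cm/s.
x(11) = -3 + Σ Δx = 500.5 cm.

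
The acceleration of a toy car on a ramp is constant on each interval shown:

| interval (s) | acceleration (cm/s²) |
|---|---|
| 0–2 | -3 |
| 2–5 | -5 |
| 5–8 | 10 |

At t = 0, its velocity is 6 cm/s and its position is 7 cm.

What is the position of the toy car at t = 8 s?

-9.5 cm

On each constant-a segment, Δv = aΔt and Δx = v₀Δt + ½aΔt²; chain segment to segment.
0–2 s: v starts 6 cm/s; Δx = 6·2 + ½·-3·2² = 6 cm; v ends 0 cm/s.
2–5 s: v starts 0 cm/s; Δx = 0·3 + ½·-5·3² = -22.5 cm; v ends -15 cm/s.
5–8 s: v starts -15 cm/s; Δx = -15·3 + ½·10·3² = 0 cm; v ends 15 cm/s.
x(8) = 7 + Σ Δx = -9.5 cm.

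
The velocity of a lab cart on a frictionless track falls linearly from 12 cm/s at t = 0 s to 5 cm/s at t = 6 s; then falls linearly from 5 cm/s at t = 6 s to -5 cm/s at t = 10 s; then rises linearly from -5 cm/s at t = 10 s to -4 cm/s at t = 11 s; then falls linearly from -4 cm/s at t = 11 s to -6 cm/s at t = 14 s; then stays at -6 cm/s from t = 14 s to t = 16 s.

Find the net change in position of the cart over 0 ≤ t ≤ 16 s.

19.5 cm

Net displacement equals the area under the velocity-time graph (areas below the axis count negative).
0–6 s: ½(12 + 5)(6) = 51 cm
6–10 s: ½(5 + -5)(4) = 0 cm
10–11 s: ½(-5 + -4)(1) = -4.5 cm
11–14 s: ½(-4 + -6)(3) = -15 cm
14–16 s: -6 × 2 = -12 cm
Net displacement = 19.5 cm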